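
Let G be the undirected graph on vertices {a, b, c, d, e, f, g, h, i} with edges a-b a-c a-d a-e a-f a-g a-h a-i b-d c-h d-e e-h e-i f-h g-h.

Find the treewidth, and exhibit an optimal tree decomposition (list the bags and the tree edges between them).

The largest bag has 3 vertices, giving width 2; this decomposition certifies tw(G) ≤ 2. For the lower bound, the 3 vertices {a, d, e} are pairwise adjacent, and any tree decomposition puts a clique entirely inside one bag — forcing width ≥ 2. Hence tw(G) = 2 exactly.

Treewidth 2.
One optimal decomposition is:
Bags: B1 = {a, g, h}  B2 = {a, f, h}  B3 = {a, e, h}  B4 = {a, d, e}  B5 = {a, c, h}  B6 = {a, b, d}  B7 = {a, e, i}
Tree: B1–B2, B2–B3, B3–B4, B2–B5, B4–B6, B3–B7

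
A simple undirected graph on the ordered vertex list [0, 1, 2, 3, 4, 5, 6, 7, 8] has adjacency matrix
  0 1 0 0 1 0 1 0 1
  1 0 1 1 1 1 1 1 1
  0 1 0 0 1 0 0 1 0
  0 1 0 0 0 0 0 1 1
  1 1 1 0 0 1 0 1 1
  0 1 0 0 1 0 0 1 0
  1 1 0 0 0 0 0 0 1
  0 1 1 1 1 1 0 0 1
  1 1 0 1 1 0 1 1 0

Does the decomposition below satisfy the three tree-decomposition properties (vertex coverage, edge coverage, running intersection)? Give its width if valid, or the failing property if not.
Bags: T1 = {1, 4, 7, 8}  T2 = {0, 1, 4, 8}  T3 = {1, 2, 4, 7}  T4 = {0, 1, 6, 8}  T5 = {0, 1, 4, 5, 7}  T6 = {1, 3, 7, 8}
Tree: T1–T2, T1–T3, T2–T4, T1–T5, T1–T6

A tree decomposition must satisfy three properties: every vertex lies in some bag; for every edge, both endpoints lie together in some bag; and for every vertex, the bags containing it form a connected subtree. Here bags containing vertex 0 are not connected in the tree, so the decomposition is invalid.

No — bags containing vertex 0 are not connected in the tree.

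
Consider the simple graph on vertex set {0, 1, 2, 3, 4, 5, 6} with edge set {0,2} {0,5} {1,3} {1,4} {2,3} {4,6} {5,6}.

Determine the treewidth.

2

A width-2 tree decomposition is:
Bags: B1 = {0, 2, 3}  B2 = {0, 1, 3}  B3 = {0, 1, 4}  B4 = {0, 4, 6}  B5 = {0, 5, 6}
Tree: B1–B2, B2–B3, B3–B4, B4–B5
The largest bag has 3 vertices, giving width 2; this decomposition certifies tw(G) ≤ 2. The edges 0–2–3–1–4–6–5–0 form a cycle, so G is not a tree and its treewidth is at least 2. Hence tw(G) = 2 exactly.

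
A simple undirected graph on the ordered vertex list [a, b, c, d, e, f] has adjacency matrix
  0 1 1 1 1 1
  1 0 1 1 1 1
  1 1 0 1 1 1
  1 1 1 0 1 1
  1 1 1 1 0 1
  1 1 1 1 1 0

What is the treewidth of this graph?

5

A width-5 tree decomposition is:
Bags: B1 = {a, b, c, d, e, f}
Tree: (single bag)
With just one bag of size 6, the width is 6 − 1 = 5, so tw(G) ≤ 5. For the lower bound, the 6 vertices {a, b, c, d, e, f} are pairwise adjacent, and any tree decomposition puts a clique entirely inside one bag — forcing width ≥ 5. Therefore the treewidth is 5.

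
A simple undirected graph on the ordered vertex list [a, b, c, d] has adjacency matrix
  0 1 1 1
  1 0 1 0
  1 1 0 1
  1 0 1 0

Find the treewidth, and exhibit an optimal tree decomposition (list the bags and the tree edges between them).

Every bag has size at most 3, so the width is 3 − 1 = 2 and tw(G) ≤ 2. On the other hand G contains the 3-clique {a, c, d}. A clique must lie in a single bag of any decomposition, so no decomposition can have width below 2. Combining the bounds, tw(G) = 2.

Treewidth 2.
One optimal decomposition is:
Bags: B1 = {a, b, c}  B2 = {a, c, d}
Tree: B1–B2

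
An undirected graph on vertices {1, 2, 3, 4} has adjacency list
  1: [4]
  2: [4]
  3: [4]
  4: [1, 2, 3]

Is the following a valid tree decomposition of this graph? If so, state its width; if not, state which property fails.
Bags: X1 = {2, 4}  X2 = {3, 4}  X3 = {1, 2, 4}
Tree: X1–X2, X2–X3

No — bags containing vertex 2 are not connected in the tree.

A tree decomposition must satisfy three properties: every vertex lies in some bag; for every edge, both endpoints lie together in some bag; and for every vertex, the bags containing it form a connected subtree. Here bags containing vertex 2 are not connected in the tree, so the decomposition is invalid.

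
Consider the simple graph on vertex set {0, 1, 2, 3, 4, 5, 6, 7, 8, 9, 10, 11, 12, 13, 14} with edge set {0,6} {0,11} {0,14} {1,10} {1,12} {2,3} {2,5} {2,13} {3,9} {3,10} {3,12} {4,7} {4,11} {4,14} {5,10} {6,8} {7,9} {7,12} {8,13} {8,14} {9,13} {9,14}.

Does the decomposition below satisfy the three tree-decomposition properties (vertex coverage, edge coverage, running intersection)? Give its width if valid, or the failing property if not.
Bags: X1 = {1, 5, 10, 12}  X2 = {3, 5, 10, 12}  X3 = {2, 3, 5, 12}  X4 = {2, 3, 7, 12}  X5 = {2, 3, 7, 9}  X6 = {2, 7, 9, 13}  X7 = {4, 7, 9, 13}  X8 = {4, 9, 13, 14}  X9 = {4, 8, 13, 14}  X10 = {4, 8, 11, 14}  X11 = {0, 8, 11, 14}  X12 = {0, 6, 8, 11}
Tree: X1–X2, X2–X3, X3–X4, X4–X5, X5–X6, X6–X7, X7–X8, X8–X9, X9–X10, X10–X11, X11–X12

Vertex coverage: the bags together contain {0, 1, 2, 3, 4, 5, 6, 7, 8, 9, 10, 11, 12, 13, 14}, the full vertex set. Edge coverage: each edge of G has both endpoints in at least one bag. Running intersection: for every vertex, the bags containing it form a connected subtree. All three properties hold, so this is a valid tree decomposition of width max|bag| − 1 = 3, and hence tw(G) ≤ 3.

Yes; width 3.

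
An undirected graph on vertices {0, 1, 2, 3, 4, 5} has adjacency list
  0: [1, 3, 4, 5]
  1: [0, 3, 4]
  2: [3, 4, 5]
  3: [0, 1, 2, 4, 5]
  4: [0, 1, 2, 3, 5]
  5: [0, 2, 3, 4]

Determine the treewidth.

3

A width-3 tree decomposition is:
Bags: B1 = {2, 3, 4, 5}  B2 = {0, 3, 4, 5}  B3 = {0, 1, 3, 4}
Tree: B1–B2, B2–B3
The largest bag has 4 vertices, giving width 3; this decomposition certifies tw(G) ≤ 3. On the other hand G contains the 4-clique {0, 1, 3, 4}. A clique must lie in a single bag of any decomposition, so no decomposition can have width below 3. Hence tw(G) = 3 exactly.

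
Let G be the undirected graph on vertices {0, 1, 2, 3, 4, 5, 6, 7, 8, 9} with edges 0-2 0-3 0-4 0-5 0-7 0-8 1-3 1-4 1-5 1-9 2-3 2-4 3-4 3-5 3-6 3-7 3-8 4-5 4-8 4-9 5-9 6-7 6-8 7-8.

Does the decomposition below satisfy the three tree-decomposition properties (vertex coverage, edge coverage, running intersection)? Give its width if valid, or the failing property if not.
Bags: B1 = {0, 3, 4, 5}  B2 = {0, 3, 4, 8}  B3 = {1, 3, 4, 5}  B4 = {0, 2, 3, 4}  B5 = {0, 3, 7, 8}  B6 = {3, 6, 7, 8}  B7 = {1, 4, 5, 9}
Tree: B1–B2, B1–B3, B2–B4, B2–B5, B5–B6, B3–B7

Checking the three conditions: (i) the bags cover all of {0, 1, 2, 3, 4, 5, 6, 7, 8, 9}; (ii) for each edge, some bag contains both endpoints; (iii) the bags containing any fixed vertex form a subtree. All hold, so the decomposition is valid with width 4 − 1 = 3.

Yes; width 3.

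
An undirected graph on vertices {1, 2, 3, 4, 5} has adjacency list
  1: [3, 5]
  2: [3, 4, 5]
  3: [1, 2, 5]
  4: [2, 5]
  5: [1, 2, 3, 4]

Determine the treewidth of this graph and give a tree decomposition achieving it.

Every bag has size at most 3, so the width is 3 − 1 = 2 and tw(G) ≤ 2. For the lower bound, the 3 vertices {1, 3, 5} are pairwise adjacent, and any tree decomposition puts a clique entirely inside one bag — forcing width ≥ 2. Therefore the treewidth is 2.

Treewidth 2.
Bags: B1 = {1, 3, 5}  B2 = {2, 3, 5}  B3 = {2, 4, 5}
Tree: B1–B2, B2–B3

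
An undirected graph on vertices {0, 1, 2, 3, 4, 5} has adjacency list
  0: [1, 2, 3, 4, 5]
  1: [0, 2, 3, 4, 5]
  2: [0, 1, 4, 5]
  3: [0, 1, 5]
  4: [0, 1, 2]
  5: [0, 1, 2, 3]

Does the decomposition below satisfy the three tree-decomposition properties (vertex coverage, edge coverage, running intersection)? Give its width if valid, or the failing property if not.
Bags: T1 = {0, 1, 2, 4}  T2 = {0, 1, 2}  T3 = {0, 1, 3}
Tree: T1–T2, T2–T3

A tree decomposition must satisfy three properties: every vertex lies in some bag; for every edge, both endpoints lie together in some bag; and for every vertex, the bags containing it form a connected subtree. Here vertex 5 appears in no bag, so the decomposition is invalid.

No — vertex 5 appears in no bag.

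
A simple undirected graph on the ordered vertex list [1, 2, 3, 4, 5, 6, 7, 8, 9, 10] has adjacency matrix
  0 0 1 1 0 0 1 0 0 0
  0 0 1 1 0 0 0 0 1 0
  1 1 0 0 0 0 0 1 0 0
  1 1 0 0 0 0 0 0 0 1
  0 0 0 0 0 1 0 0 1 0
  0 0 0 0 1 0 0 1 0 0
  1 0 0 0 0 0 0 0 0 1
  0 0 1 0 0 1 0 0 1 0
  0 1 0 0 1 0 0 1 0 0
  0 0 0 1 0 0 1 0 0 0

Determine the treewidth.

A width-2 tree decomposition is:
Bags: B1 = {1, 7, 10}  B2 = {1, 4, 10}  B3 = {1, 3, 4}  B4 = {2, 3, 4}  B5 = {2, 3, 8}  B6 = {2, 8, 9}  B7 = {6, 8, 9}  B8 = {5, 6, 9}
Tree: B1–B2, B2–B3, B3–B4, B4–B5, B5–B6, B6–B7, B7–B8
The largest bag has 3 vertices, giving width 2; this decomposition certifies tw(G) ≤ 2. For the lower bound, G contains the cycle 7–10–4–1–7, so G is not a forest; only forests have treewidth ≤ 1, hence tw(G) ≥ 2. Hence tw(G) = 2 exactly.

2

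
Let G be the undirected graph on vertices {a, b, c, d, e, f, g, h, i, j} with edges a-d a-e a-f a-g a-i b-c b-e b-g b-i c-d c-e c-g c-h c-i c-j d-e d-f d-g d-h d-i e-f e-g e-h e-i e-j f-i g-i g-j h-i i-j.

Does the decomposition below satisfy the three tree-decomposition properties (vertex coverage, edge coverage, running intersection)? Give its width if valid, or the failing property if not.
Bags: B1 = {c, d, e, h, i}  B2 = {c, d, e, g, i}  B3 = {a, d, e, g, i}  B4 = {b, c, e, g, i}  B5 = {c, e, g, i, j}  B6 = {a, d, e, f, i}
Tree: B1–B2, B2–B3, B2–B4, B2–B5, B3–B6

Every vertex of G appears in some bag (union = {a, b, c, d, e, f, g, h, i, j}); every edge is covered by a bag; and for each vertex v the set of bags containing v is connected in the bag tree. The decomposition is therefore valid. The largest bag has 5 vertices, so the width is 4.

Yes; width 4.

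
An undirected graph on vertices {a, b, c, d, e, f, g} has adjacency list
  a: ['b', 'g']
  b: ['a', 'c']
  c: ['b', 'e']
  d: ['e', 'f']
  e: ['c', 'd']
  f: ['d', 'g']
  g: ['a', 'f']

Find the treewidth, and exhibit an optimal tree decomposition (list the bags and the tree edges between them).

The largest bag has 3 vertices, giving width 2; this decomposition certifies tw(G) ≤ 2. Since c–e–d–f–g–a–b–c is a cycle in G, G is not acyclic. Forests are exactly the graphs of treewidth ≤ 1, so tw(G) ≥ 2. Therefore the treewidth is 2.

Treewidth 2.
Bags: B1 = {c, d, e}  B2 = {c, d, f}  B3 = {c, f, g}  B4 = {a, c, g}  B5 = {a, b, c}
Tree: B1–B2, B2–B3, B3–B4, B4–B5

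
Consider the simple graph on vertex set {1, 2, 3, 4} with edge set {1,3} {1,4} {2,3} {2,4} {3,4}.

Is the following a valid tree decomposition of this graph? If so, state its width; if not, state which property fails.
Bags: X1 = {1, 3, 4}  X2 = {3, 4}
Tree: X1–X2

No — vertex 2 appears in no bag.

A tree decomposition must satisfy three properties: every vertex lies in some bag; for every edge, both endpoints lie together in some bag; and for every vertex, the bags containing it form a connected subtree. Here vertex 2 appears in no bag, so the decomposition is invalid.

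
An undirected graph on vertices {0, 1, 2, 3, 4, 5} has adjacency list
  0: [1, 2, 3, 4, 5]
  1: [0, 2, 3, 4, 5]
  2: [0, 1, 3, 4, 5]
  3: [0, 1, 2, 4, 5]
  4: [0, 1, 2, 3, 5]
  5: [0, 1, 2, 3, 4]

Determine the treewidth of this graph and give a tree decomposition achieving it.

Treewidth 5.
Bags: B1 = {0, 1, 2, 3, 4, 5}
Tree: (single bag)

With just one bag of size 6, the width is 6 − 1 = 5, so tw(G) ≤ 5. For the lower bound, the 6 vertices {0, 1, 2, 3, 4, 5} are pairwise adjacent, and any tree decomposition puts a clique entirely inside one bag — forcing width ≥ 5. Combining the bounds, tw(G) = 5.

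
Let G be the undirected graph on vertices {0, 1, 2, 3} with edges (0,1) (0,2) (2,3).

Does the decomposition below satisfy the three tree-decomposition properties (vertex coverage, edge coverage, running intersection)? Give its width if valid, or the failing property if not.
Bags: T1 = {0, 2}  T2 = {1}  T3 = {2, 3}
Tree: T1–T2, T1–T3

No — edge (0,1) lies in no bag.

A tree decomposition must satisfy three properties: every vertex lies in some bag; for every edge, both endpoints lie together in some bag; and for every vertex, the bags containing it form a connected subtree. Here edge (0,1) lies in no bag, so the decomposition is invalid.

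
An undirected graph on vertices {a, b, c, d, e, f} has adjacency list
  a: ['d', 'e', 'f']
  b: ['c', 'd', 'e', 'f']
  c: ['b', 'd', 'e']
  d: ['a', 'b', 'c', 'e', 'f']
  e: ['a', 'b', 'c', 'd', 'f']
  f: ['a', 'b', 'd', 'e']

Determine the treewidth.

A width-3 tree decomposition is:
Bags: B1 = {b, d, e, f}  B2 = {a, d, e, f}  B3 = {b, c, d, e}
Tree: B1–B2, B1–B3
Every bag has size at most 4, so the width is 4 − 1 = 3 and tw(G) ≤ 3. For the lower bound, the 4 vertices {b, c, d, e} are pairwise adjacent, and any tree decomposition puts a clique entirely inside one bag — forcing width ≥ 3. Combining the bounds, tw(G) = 3.

3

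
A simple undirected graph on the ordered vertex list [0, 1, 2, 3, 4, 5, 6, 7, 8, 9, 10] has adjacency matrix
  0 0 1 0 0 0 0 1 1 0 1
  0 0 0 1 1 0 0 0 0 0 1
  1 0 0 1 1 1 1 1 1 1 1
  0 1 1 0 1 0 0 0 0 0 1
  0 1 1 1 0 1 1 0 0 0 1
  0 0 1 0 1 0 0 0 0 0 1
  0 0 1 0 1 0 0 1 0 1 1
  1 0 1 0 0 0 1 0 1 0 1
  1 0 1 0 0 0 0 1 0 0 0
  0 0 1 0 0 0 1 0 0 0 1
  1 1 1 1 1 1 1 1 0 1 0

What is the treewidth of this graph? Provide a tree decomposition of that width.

Every bag has size at most 4, so the width is 4 − 1 = 3 and tw(G) ≤ 3. On the other hand G contains the 4-clique {1, 3, 4, 10}. A clique must lie in a single bag of any decomposition, so no decomposition can have width below 3. Therefore the treewidth is 3.

Treewidth 3.
One such decomposition:
Bags: B1 = {0, 2, 7, 10}  B2 = {2, 6, 7, 10}  B3 = {2, 4, 6, 10}  B4 = {0, 2, 7, 8}  B5 = {2, 3, 4, 10}  B6 = {1, 3, 4, 10}  B7 = {2, 6, 9, 10}  B8 = {2, 4, 5, 10}
Tree: B1–B2, B2–B3, B1–B4, B3–B5, B5–B6, B3–B7, B5–B8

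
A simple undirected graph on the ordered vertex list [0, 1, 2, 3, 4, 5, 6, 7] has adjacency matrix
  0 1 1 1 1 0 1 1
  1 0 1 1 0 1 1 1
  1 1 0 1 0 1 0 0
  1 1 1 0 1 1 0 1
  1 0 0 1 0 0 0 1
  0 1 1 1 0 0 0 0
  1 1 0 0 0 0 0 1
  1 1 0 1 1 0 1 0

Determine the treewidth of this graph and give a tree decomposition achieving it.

The largest bag has 4 vertices, giving width 3; this decomposition certifies tw(G) ≤ 3. Conversely, {0, 1, 2, 3} is a clique of size 4, and the vertices of any clique must share a bag in every tree decomposition; so some bag has ≥ 4 vertices and tw(G) ≥ 3. Combining the bounds, tw(G) = 3.

Treewidth 3.
One such decomposition:
Bags: B1 = {0, 3, 4, 7}  B2 = {0, 1, 3, 7}  B3 = {0, 1, 2, 3}  B4 = {0, 1, 6, 7}  B5 = {1, 2, 3, 5}
Tree: B1–B2, B2–B3, B2–B4, B3–B5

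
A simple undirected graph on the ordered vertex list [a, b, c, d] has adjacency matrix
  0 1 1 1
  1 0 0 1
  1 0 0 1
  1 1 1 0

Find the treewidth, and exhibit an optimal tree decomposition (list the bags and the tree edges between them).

Every bag has size at most 3, so the width is 3 − 1 = 2 and tw(G) ≤ 2. Conversely, {a, c, d} is a clique of size 3, and the vertices of any clique must share a bag in every tree decomposition; so some bag has ≥ 3 vertices and tw(G) ≥ 2. Combining the bounds, tw(G) = 2.

Treewidth 2.
Bags: B1 = {a, c, d}  B2 = {a, b, d}
Tree: B1–B2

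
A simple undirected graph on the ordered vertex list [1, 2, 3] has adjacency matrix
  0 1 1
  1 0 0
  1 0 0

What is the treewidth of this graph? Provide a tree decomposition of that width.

Treewidth 1.
One optimal decomposition is:
Bags: B1 = {1, 3}  B2 = {1, 2}
Tree: B1–B2

The largest bag has 2 vertices, giving width 1; this decomposition certifies tw(G) ≤ 1. G has an edge, so its treewidth is at least 1. Therefore the treewidth is 1.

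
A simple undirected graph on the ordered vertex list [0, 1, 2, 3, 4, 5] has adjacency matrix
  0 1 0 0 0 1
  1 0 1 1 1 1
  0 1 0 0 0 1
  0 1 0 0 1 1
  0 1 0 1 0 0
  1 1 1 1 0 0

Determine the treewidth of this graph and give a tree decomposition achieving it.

The largest bag has 3 vertices, giving width 2; this decomposition certifies tw(G) ≤ 2. Conversely, {1, 3, 4} is a clique of size 3, and the vertices of any clique must share a bag in every tree decomposition; so some bag has ≥ 3 vertices and tw(G) ≥ 2. Combining the bounds, tw(G) = 2.

Treewidth 2.
Bags: B1 = {1, 2, 5}  B2 = {0, 1, 5}  B3 = {1, 3, 5}  B4 = {1, 3, 4}
Tree: B1–B2, B1–B3, B3–B4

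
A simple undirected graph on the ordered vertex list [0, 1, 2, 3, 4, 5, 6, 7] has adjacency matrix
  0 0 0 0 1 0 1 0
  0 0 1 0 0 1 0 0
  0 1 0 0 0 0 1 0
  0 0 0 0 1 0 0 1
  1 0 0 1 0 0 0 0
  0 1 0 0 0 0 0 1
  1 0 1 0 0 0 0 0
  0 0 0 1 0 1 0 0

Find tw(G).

A width-2 tree decomposition is:
Bags: B1 = {0, 4, 6}  B2 = {2, 4, 6}  B3 = {1, 2, 4}  B4 = {1, 4, 5}  B5 = {4, 5, 7}  B6 = {3, 4, 7}
Tree: B1–B2, B2–B3, B3–B4, B4–B5, B5–B6
Every bag has size at most 3, so the width is 3 − 1 = 2 and tw(G) ≤ 2. Since 4–0–6–2–1–5–7–3–4 is a cycle in G, G is not acyclic. Forests are exactly the graphs of treewidth ≤ 1, so tw(G) ≥ 2. Combining the bounds, tw(G) = 2.

2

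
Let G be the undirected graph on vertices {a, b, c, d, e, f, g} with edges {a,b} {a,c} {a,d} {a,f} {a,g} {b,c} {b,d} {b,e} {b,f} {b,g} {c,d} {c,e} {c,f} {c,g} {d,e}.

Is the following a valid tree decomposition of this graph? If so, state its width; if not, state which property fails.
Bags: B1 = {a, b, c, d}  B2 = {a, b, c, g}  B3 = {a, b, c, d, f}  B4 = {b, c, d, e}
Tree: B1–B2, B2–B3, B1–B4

No — bags containing vertex d are not connected in the tree.

A tree decomposition must satisfy three properties: every vertex lies in some bag; for every edge, both endpoints lie together in some bag; and for every vertex, the bags containing it form a connected subtree. Here bags containing vertex d are not connected in the tree, so the decomposition is invalid.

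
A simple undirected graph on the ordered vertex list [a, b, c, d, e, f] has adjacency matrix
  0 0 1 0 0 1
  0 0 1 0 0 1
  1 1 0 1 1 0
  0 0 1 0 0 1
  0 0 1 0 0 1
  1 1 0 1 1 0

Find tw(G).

A width-2 tree decomposition is:
Bags: B1 = {b, c, f}  B2 = {a, c, f}  B3 = {c, d, f}  B4 = {c, e, f}
Tree: B1–B2, B2–B3, B3–B4
Every bag has size at most 3, so the width is 3 − 1 = 2 and tw(G) ≤ 2. For the lower bound, G contains the cycle c–b–f–a–c, so G is not a forest; only forests have treewidth ≤ 1, hence tw(G) ≥ 2. Hence tw(G) = 2 exactly.

2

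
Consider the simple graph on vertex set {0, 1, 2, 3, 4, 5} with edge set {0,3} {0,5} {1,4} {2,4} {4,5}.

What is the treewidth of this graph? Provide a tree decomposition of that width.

Treewidth 1.
One optimal decomposition is:
Bags: B1 = {0, 5}  B2 = {4, 5}  B3 = {2, 4}  B4 = {1, 4}  B5 = {0, 3}
Tree: B1–B2, B2–B3, B2–B4, B1–B5

The largest bag has 2 vertices, giving width 1; this decomposition certifies tw(G) ≤ 1. Since G has at least one edge (e.g. 5–0), it is not an edgeless graph, so tw(G) ≥ 1. The upper and lower bounds meet at 1, so that is the treewidth.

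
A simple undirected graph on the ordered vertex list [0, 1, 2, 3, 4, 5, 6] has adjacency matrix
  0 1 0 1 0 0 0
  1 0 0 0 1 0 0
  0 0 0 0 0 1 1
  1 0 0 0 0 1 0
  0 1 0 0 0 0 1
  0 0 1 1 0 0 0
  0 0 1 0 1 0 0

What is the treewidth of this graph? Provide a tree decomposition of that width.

The largest bag has 3 vertices, giving width 2; this decomposition certifies tw(G) ≤ 2. The edges 2–6–4–1–0–3–5–2 form a cycle, so G is not a tree and its treewidth is at least 2. The upper and lower bounds meet at 2, so that is the treewidth.

Treewidth 2.
One optimal decomposition is:
Bags: B1 = {2, 4, 6}  B2 = {1, 2, 4}  B3 = {0, 1, 2}  B4 = {0, 2, 3}  B5 = {2, 3, 5}
Tree: B1–B2, B2–B3, B3–B4, B4–B5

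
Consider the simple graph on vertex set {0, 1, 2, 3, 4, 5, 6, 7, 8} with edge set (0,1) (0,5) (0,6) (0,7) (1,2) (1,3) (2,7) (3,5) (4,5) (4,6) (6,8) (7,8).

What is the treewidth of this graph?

A width-3 tree decomposition is:
Bags: B1 = {1, 3, 4, 5}  B2 = {0, 1, 4, 5}  B3 = {0, 1, 4, 6}  B4 = {0, 1, 2, 6}  B5 = {0, 2, 6, 7}  B6 = {2, 6, 7, 8}
Tree: B1–B2, B2–B3, B3–B4, B4–B5, B5–B6
The largest bag has 4 vertices, giving width 3; this decomposition certifies tw(G) ≤ 3. For the lower bound: the 4 vertex sets {3,4,5}, {1}, {0}, {2,6,7,8} are disjoint, each induces a connected subgraph, and every pair is joined by at least one edge of G. Contracting each set to a single vertex therefore yields K_{4} as a minor, and since treewidth is minor-monotone, tw(G) ≥ tw(K_{4}) = 3. The upper and lower bounds meet at 3, so that is the treewidth.

3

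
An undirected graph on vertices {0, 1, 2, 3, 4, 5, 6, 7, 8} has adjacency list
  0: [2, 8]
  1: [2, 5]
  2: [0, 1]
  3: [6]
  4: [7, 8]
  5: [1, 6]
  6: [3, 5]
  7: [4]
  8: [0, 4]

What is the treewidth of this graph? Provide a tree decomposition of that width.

Treewidth 1.
Bags: B1 = {4, 7}  B2 = {4, 8}  B3 = {0, 8}  B4 = {0, 2}  B5 = {1, 2}  B6 = {1, 5}  B7 = {5, 6}  B8 = {3, 6}
Tree: B1–B2, B2–B3, B3–B4, B4–B5, B5–B6, B6–B7, B7–B8

Each bag holds 2 vertices, so the decomposition has width 1, which upper-bounds the treewidth. G has an edge, so its treewidth is at least 1. Therefore the treewidth is 1.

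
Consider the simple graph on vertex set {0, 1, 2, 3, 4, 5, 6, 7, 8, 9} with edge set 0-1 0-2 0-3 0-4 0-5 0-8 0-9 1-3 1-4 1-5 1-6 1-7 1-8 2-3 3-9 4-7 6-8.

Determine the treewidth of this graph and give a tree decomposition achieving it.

Treewidth 2.
Bags: B1 = {0, 1, 8}  B2 = {0, 1, 5}  B3 = {0, 1, 4}  B4 = {0, 1, 3}  B5 = {0, 2, 3}  B6 = {1, 6, 8}  B7 = {1, 4, 7}  B8 = {0, 3, 9}
Tree: B1–B2, B2–B3, B2–B4, B4–B5, B1–B6, B3–B7, B4–B8

Each bag holds 3 vertices, so the decomposition has width 2, which upper-bounds the treewidth. For the lower bound, the 3 vertices {0, 1, 8} are pairwise adjacent, and any tree decomposition puts a clique entirely inside one bag — forcing width ≥ 2. Hence tw(G) = 2 exactly.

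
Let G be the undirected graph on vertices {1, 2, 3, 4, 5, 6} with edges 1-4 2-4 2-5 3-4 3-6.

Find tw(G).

A width-1 tree decomposition is:
Bags: B1 = {3, 4}  B2 = {2, 4}  B3 = {1, 4}  B4 = {3, 6}  B5 = {2, 5}
Tree: B1–B2, B2–B3, B1–B4, B2–B5
The largest bag has 2 vertices, giving width 1; this decomposition certifies tw(G) ≤ 1. G has an edge, so its treewidth is at least 1. Combining the bounds, tw(G) = 1.

1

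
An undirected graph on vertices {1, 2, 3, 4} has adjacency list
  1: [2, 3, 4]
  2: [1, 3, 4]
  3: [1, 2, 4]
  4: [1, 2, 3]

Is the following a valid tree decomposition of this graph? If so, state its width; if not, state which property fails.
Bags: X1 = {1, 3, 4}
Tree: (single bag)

A tree decomposition must satisfy three properties: every vertex lies in some bag; for every edge, both endpoints lie together in some bag; and for every vertex, the bags containing it form a connected subtree. Here vertex 2 appears in no bag, so the decomposition is invalid.

No — vertex 2 appears in no bag.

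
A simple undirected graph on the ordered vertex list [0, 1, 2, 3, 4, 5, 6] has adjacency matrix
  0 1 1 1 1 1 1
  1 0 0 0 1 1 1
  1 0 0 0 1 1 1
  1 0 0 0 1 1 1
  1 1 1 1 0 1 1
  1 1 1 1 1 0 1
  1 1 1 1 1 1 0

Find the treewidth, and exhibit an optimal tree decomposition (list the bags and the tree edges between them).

The largest bag has 5 vertices, giving width 4; this decomposition certifies tw(G) ≤ 4. On the other hand G contains the 5-clique {0, 1, 4, 5, 6}. A clique must lie in a single bag of any decomposition, so no decomposition can have width below 4. Therefore the treewidth is 4.

Treewidth 4.
One such decomposition:
Bags: B1 = {0, 2, 4, 5, 6}  B2 = {0, 3, 4, 5, 6}  B3 = {0, 1, 4, 5, 6}
Tree: B1–B2, B1–B3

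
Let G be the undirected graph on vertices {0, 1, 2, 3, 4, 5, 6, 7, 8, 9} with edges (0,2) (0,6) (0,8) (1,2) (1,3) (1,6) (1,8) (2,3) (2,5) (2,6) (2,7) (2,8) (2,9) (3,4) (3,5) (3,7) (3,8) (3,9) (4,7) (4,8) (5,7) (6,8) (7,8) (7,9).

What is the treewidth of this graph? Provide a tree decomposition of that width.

Treewidth 3.
One such decomposition:
Bags: B1 = {2, 3, 7, 8}  B2 = {1, 2, 3, 8}  B3 = {2, 3, 5, 7}  B4 = {2, 3, 7, 9}  B5 = {1, 2, 6, 8}  B6 = {3, 4, 7, 8}  B7 = {0, 2, 6, 8}
Tree: B1–B2, B1–B3, B1–B4, B2–B5, B1–B6, B5–B7

Every bag has size at most 4, so the width is 4 − 1 = 3 and tw(G) ≤ 3. On the other hand G contains the 4-clique {0, 2, 6, 8}. A clique must lie in a single bag of any decomposition, so no decomposition can have width below 3. The upper and lower bounds meet at 3, so that is the treewidth.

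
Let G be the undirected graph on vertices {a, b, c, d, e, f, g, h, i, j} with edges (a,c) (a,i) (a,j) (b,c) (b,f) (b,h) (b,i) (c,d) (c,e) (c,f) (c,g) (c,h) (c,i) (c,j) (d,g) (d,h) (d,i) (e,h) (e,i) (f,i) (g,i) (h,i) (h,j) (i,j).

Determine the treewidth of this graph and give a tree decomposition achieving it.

Treewidth 3.
Bags: B1 = {c, d, g, i}  B2 = {c, d, h, i}  B3 = {c, e, h, i}  B4 = {b, c, h, i}  B5 = {c, h, i, j}  B6 = {a, c, i, j}  B7 = {b, c, f, i}
Tree: B1–B2, B2–B3, B3–B4, B4–B5, B5–B6, B4–B7

The largest bag has 4 vertices, giving width 3; this decomposition certifies tw(G) ≤ 3. Conversely, {c, d, g, i} is a clique of size 4, and the vertices of any clique must share a bag in every tree decomposition; so some bag has ≥ 4 vertices and tw(G) ≥ 3. Combining the bounds, tw(G) = 3.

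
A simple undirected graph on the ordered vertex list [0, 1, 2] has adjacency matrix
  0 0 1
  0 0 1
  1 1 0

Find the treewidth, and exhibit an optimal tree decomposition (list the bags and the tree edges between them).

Each bag holds 2 vertices, so the decomposition has width 1, which upper-bounds the treewidth. Any graph with an edge has treewidth ≥ 1, and G has the edge 2–0. Hence tw(G) = 1 exactly.

Treewidth 1.
Bags: B1 = {0, 2}  B2 = {1, 2}
Tree: B1–B2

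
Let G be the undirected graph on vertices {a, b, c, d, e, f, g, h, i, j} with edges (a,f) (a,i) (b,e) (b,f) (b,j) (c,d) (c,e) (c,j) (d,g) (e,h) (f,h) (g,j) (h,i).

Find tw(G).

2

A width-2 tree decomposition is:
Bags: B1 = {a, h, i}  B2 = {a, f, h}  B3 = {e, f, h}  B4 = {b, e, f}  B5 = {b, c, e}  B6 = {b, c, j}  B7 = {c, d, j}  B8 = {d, g, j}
Tree: B1–B2, B2–B3, B3–B4, B4–B5, B5–B6, B6–B7, B7–B8
Every bag has size at most 3, so the width is 3 − 1 = 2 and tw(G) ≤ 2. The edges i–a–f–h–i form a cycle, so G is not a tree and its treewidth is at least 2. Therefore the treewidth is 2.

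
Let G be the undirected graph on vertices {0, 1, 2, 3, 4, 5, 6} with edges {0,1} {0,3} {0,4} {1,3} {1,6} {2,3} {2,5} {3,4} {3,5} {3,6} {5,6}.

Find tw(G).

2

A width-2 tree decomposition is:
Bags: B1 = {0, 1, 3}  B2 = {1, 3, 6}  B3 = {3, 5, 6}  B4 = {2, 3, 5}  B5 = {0, 3, 4}
Tree: B1–B2, B2–B3, B3–B4, B1–B5
Each bag holds 3 vertices, so the decomposition has width 2, which upper-bounds the treewidth. Conversely, {0, 1, 3} is a clique of size 3, and the vertices of any clique must share a bag in every tree decomposition; so some bag has ≥ 3 vertices and tw(G) ≥ 2. The upper and lower bounds meet at 2, so that is the treewidth.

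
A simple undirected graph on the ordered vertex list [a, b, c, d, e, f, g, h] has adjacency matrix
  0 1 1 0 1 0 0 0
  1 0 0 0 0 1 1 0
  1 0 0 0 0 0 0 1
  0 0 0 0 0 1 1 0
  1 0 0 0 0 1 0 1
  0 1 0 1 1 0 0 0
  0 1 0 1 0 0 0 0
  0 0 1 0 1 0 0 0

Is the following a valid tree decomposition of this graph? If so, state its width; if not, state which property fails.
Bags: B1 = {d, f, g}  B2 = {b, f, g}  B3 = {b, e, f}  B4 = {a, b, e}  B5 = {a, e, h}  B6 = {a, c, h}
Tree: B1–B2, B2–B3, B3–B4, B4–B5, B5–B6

Every vertex of G appears in some bag (union = {a, b, c, d, e, f, g, h}); every edge is covered by a bag; and for each vertex v the set of bags containing v is connected in the bag tree. The decomposition is therefore valid. The largest bag has 3 vertices, so the width is 2.

Yes; width 2.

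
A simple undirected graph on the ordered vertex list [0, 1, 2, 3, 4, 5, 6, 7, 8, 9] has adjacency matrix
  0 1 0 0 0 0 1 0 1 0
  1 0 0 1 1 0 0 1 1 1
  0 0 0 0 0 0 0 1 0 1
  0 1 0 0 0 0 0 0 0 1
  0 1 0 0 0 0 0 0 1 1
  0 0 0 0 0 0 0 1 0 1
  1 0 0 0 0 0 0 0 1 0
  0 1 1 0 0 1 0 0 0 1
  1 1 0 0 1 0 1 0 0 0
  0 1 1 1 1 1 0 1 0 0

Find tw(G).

2

A width-2 tree decomposition is:
Bags: B1 = {0, 1, 8}  B2 = {1, 4, 8}  B3 = {1, 4, 9}  B4 = {1, 3, 9}  B5 = {1, 7, 9}  B6 = {2, 7, 9}  B7 = {5, 7, 9}  B8 = {0, 6, 8}
Tree: B1–B2, B2–B3, B3–B4, B4–B5, B5–B6, B6–B7, B1–B8
Each bag holds 3 vertices, so the decomposition has width 2, which upper-bounds the treewidth. On the other hand G contains the 3-clique {0, 1, 8}. A clique must lie in a single bag of any decomposition, so no decomposition can have width below 2. Combining the bounds, tw(G) = 2.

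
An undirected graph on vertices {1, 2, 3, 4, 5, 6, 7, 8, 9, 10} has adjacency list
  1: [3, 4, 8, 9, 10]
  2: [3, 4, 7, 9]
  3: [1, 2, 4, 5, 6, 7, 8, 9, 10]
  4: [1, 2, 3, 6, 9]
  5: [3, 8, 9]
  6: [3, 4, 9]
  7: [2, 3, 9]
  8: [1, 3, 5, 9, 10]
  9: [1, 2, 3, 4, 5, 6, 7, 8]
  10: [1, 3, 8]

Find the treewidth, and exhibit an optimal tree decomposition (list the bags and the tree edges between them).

Every bag has size at most 4, so the width is 4 − 1 = 3 and tw(G) ≤ 3. On the other hand G contains the 4-clique {1, 3, 8, 9}. A clique must lie in a single bag of any decomposition, so no decomposition can have width below 3. Hence tw(G) = 3 exactly.

Treewidth 3.
Bags: B1 = {1, 3, 4, 9}  B2 = {1, 3, 8, 9}  B3 = {3, 4, 6, 9}  B4 = {1, 3, 8, 10}  B5 = {2, 3, 4, 9}  B6 = {3, 5, 8, 9}  B7 = {2, 3, 7, 9}
Tree: B1–B2, B1–B3, B2–B4, B3–B5, B2–B6, B5–B7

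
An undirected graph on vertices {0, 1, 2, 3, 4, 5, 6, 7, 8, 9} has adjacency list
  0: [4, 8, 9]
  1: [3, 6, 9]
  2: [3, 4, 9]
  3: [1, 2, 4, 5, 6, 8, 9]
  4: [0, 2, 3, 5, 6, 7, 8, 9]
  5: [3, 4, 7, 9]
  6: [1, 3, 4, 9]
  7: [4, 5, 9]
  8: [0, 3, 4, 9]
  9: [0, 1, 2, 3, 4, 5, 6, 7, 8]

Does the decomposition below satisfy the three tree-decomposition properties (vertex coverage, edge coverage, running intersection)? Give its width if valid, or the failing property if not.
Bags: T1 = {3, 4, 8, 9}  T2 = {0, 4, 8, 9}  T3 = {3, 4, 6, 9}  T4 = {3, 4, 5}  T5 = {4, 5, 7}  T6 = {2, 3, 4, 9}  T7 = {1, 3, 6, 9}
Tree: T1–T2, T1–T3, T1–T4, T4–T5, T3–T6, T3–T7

No — edge (9,5) lies in no bag.

A tree decomposition must satisfy three properties: every vertex lies in some bag; for every edge, both endpoints lie together in some bag; and for every vertex, the bags containing it form a connected subtree. Here edge (9,5) lies in no bag, so the decomposition is invalid.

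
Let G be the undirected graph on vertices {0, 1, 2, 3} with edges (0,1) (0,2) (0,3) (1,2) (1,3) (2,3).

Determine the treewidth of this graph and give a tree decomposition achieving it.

With just one bag of size 4, the width is 4 − 1 = 3, so tw(G) ≤ 3. On the other hand G contains the 4-clique {0, 1, 2, 3}. A clique must lie in a single bag of any decomposition, so no decomposition can have width below 3. Hence tw(G) = 3 exactly.

Treewidth 3.
One such decomposition:
Bags: B1 = {0, 1, 2, 3}
Tree: (single bag)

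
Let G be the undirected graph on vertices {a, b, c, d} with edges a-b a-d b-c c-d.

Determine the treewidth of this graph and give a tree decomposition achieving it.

Treewidth 2.
Bags: B1 = {b, c, d}  B2 = {a, b, d}
Tree: B1–B2

Each bag holds 3 vertices, so the decomposition has width 2, which upper-bounds the treewidth. For the lower bound, G contains the cycle d–c–b–a–d, so G is not a forest; only forests have treewidth ≤ 1, hence tw(G) ≥ 2. The upper and lower bounds meet at 2, so that is the treewidth.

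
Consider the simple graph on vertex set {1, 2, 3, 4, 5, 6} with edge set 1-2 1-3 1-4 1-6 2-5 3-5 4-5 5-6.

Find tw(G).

2

A width-2 tree decomposition is:
Bags: B1 = {1, 3, 5}  B2 = {1, 5, 6}  B3 = {1, 4, 5}  B4 = {1, 2, 5}
Tree: B1–B2, B2–B3, B3–B4
Each bag holds 3 vertices, so the decomposition has width 2, which upper-bounds the treewidth. Since 1–3–5–6–1 is a cycle in G, G is not acyclic. Forests are exactly the graphs of treewidth ≤ 1, so tw(G) ≥ 2. Therefore the treewidth is 2.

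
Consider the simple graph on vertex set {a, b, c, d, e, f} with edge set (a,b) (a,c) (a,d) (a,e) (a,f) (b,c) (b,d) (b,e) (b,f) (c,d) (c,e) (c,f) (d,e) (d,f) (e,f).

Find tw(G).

5

A width-5 tree decomposition is:
Bags: B1 = {a, b, c, d, e, f}
Tree: (single bag)
A single bag containing all 6 vertices is trivially a valid decomposition of width 5. On the other hand G contains the 6-clique {a, b, c, d, e, f}. A clique must lie in a single bag of any decomposition, so no decomposition can have width below 5. Therefore the treewidth is 5.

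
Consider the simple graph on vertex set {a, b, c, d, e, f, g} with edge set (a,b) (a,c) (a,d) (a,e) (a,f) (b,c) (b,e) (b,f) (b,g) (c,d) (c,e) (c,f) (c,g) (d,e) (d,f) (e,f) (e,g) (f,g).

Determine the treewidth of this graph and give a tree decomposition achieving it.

Treewidth 4.
One optimal decomposition is:
Bags: B1 = {a, b, c, e, f}  B2 = {a, c, d, e, f}  B3 = {b, c, e, f, g}
Tree: B1–B2, B1–B3

Every bag has size at most 5, so the width is 5 − 1 = 4 and tw(G) ≤ 4. On the other hand G contains the 5-clique {b, c, e, f, g}. A clique must lie in a single bag of any decomposition, so no decomposition can have width below 4. The upper and lower bounds meet at 4, so that is the treewidth.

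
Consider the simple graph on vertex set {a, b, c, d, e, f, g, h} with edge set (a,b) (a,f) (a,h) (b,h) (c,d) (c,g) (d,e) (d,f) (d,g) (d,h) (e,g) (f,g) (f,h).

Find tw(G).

2

A width-2 tree decomposition is:
Bags: B1 = {d, f, g}  B2 = {c, d, g}  B3 = {d, e, g}  B4 = {d, f, h}  B5 = {a, f, h}  B6 = {a, b, h}
Tree: B1–B2, B1–B3, B1–B4, B4–B5, B5–B6
The largest bag has 3 vertices, giving width 2; this decomposition certifies tw(G) ≤ 2. Conversely, {d, e, g} is a clique of size 3, and the vertices of any clique must share a bag in every tree decomposition; so some bag has ≥ 3 vertices and tw(G) ≥ 2. The upper and lower bounds meet at 2, so that is the treewidth.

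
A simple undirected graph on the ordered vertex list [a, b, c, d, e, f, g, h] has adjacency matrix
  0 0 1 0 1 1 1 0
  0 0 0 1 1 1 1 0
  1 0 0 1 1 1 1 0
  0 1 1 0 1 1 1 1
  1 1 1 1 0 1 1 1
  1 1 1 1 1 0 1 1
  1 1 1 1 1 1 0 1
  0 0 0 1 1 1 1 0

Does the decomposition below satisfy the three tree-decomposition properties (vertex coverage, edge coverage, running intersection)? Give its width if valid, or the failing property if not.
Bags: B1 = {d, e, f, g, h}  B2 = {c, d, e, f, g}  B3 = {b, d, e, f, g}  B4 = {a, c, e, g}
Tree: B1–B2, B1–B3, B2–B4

No — edge (f,a) lies in no bag.

A tree decomposition must satisfy three properties: every vertex lies in some bag; for every edge, both endpoints lie together in some bag; and for every vertex, the bags containing it form a connected subtree. Here edge (f,a) lies in no bag, so the decomposition is invalid.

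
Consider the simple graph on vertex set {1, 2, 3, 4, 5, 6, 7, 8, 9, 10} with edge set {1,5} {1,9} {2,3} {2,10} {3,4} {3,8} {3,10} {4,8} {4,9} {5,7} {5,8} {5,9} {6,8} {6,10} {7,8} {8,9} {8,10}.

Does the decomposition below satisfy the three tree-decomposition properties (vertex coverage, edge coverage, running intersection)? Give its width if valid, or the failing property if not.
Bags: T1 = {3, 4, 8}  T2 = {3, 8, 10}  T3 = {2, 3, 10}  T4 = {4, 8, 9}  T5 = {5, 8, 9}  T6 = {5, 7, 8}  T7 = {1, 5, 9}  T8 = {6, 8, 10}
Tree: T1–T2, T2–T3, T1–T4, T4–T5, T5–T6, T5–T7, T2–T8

Checking the three conditions: (i) the bags cover all of {1, 2, 3, 4, 5, 6, 7, 8, 9, 10}; (ii) for each edge, some bag contains both endpoints; (iii) the bags containing any fixed vertex form a subtree. All hold, so the decomposition is valid with width 3 − 1 = 2.

Yes; width 2.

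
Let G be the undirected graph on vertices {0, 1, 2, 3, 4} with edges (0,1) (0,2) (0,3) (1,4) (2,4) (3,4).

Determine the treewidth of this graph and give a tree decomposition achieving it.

Treewidth 2.
Bags: B1 = {0, 3, 4}  B2 = {0, 2, 4}  B3 = {0, 1, 4}
Tree: B1–B2, B2–B3

The largest bag has 3 vertices, giving width 2; this decomposition certifies tw(G) ≤ 2. For the lower bound, G contains the cycle 0–3–4–2–0, so G is not a forest; only forests have treewidth ≤ 1, hence tw(G) ≥ 2. Therefore the treewidth is 2.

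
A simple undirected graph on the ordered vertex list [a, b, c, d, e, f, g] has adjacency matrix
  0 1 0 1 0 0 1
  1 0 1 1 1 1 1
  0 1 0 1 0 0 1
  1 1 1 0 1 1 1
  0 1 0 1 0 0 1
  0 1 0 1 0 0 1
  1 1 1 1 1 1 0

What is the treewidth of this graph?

A width-3 tree decomposition is:
Bags: B1 = {b, d, e, g}  B2 = {a, b, d, g}  B3 = {b, c, d, g}  B4 = {b, d, f, g}
Tree: B1–B2, B1–B3, B3–B4
The largest bag has 4 vertices, giving width 3; this decomposition certifies tw(G) ≤ 3. On the other hand G contains the 4-clique {b, d, e, g}. A clique must lie in a single bag of any decomposition, so no decomposition can have width below 3. Combining the bounds, tw(G) = 3.

3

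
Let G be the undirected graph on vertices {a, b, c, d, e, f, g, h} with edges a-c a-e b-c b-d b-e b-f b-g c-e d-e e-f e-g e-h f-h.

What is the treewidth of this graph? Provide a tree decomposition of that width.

Treewidth 2.
One such decomposition:
Bags: B1 = {b, e, f}  B2 = {b, c, e}  B3 = {a, c, e}  B4 = {b, d, e}  B5 = {b, e, g}  B6 = {e, f, h}
Tree: B1–B2, B2–B3, B1–B4, B1–B5, B1–B6

The largest bag has 3 vertices, giving width 2; this decomposition certifies tw(G) ≤ 2. Conversely, {e, f, h} is a clique of size 3, and the vertices of any clique must share a bag in every tree decomposition; so some bag has ≥ 3 vertices and tw(G) ≥ 2. Therefore the treewidth is 2.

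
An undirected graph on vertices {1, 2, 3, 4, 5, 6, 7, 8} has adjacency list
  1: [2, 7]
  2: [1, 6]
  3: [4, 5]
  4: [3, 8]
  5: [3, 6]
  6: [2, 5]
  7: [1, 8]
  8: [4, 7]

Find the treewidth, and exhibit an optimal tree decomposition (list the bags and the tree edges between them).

Treewidth 2.
One such decomposition:
Bags: B1 = {1, 2, 6}  B2 = {1, 5, 6}  B3 = {1, 3, 5}  B4 = {1, 3, 4}  B5 = {1, 4, 8}  B6 = {1, 7, 8}
Tree: B1–B2, B2–B3, B3–B4, B4–B5, B5–B6

Every bag has size at most 3, so the width is 3 − 1 = 2 and tw(G) ≤ 2. Since 1–2–6–5–3–4–8–7–1 is a cycle in G, G is not acyclic. Forests are exactly the graphs of treewidth ≤ 1, so tw(G) ≥ 2. Hence tw(G) = 2 exactly.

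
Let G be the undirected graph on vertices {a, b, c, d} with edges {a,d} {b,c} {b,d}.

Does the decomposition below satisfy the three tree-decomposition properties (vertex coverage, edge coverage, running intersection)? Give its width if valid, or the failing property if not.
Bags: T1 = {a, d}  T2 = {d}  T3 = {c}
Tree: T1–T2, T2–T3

A tree decomposition must satisfy three properties: every vertex lies in some bag; for every edge, both endpoints lie together in some bag; and for every vertex, the bags containing it form a connected subtree. Here vertex b appears in no bag, so the decomposition is invalid.

No — vertex b appears in no bag.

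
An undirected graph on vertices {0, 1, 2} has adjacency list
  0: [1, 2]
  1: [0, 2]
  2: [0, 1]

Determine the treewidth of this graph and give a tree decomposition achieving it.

A single bag containing all 3 vertices is trivially a valid decomposition of width 2. Conversely, {0, 1, 2} is a clique of size 3, and the vertices of any clique must share a bag in every tree decomposition; so some bag has ≥ 3 vertices and tw(G) ≥ 2. The upper and lower bounds meet at 2, so that is the treewidth.

Treewidth 2.
Bags: B1 = {0, 1, 2}
Tree: (single bag)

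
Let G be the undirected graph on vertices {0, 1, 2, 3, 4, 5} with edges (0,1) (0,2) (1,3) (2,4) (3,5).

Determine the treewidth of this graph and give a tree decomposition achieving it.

Every bag has size at most 2, so the width is 2 − 1 = 1 and tw(G) ≤ 1. Since G has at least one edge (e.g. 4–2), it is not an edgeless graph, so tw(G) ≥ 1. Hence tw(G) = 1 exactly.

Treewidth 1.
One optimal decomposition is:
Bags: B1 = {2, 4}  B2 = {0, 2}  B3 = {0, 1}  B4 = {1, 3}  B5 = {3, 5}
Tree: B1–B2, B2–B3, B3–B4, B4–B5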